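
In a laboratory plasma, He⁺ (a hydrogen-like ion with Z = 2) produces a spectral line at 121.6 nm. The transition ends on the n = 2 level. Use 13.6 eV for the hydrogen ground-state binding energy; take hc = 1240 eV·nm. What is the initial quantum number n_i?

n_i = 4

The photon energy is ΔE = hc/λ = 1240 / 121.6 = 10.20 eV.
With Z = 2, ΔE = 54.40 × (1/n_f² − 1/n_i²), so 1/n_f² − 1/n_i² = 0.1875.
With n_f = 2: 1/n_i² = 1/4 − 0.1875 = 0.06255, so n_i ≈ 4.00.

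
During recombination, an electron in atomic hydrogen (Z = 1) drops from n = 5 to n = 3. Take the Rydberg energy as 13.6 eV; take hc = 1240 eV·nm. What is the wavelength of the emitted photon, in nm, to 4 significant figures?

1282 nm

ΔE = 13.60 × (1/3² − 1/5²) = 13.60 × 0.07111 = 0.9671 eV.
λ = hc/ΔE = 1240 / 0.9671 = 1282 nm.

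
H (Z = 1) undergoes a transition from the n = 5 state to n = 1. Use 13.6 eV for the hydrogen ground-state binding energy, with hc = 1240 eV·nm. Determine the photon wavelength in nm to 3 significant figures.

ΔE = 13.60 × (1/1² − 1/5²) = 13.60 × 0.9600 = 13.06 eV.
λ = hc/ΔE = 1240 / 13.06 = 95.0 nm.
This line belongs to the Lyman series.

95.0 nm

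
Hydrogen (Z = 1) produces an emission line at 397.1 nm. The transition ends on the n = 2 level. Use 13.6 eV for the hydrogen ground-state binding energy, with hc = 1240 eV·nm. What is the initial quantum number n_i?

The photon energy is ΔE = hc/λ = 1240 / 397.1 = 3.123 eV.
With Z = 1, ΔE = 13.60 × (1/n_f² − 1/n_i²), so 1/n_f² − 1/n_i² = 0.2296.
With n_f = 2: 1/n_i² = 1/4 − 0.2296 = 0.02039, so n_i ≈ 7.00.

n_i = 7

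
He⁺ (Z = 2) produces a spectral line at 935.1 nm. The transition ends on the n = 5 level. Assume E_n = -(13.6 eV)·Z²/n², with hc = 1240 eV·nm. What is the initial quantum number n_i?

The photon energy is ΔE = hc/λ = 1240 / 935.1 = 1.326 eV.
With Z = 2, ΔE = 54.40 × (1/n_f² − 1/n_i²), so 1/n_f² − 1/n_i² = 0.02438.
With n_f = 5: 1/n_i² = 1/25 − 0.02438 = 0.01562, so n_i ≈ 8.00.

n_i = 8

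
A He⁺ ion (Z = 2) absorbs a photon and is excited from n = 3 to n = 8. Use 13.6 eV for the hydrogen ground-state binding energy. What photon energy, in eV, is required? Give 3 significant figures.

5.19 eV

The Bohr energies scale as Z², so for Z = 2: E_n = −54.40/n² eV.
E_8 = −54.40/64 = −0.8500 eV and E_3 = −54.40/9 = −6.044 eV.
The photon energy is |E_8 − E_3| = 5.19 eV.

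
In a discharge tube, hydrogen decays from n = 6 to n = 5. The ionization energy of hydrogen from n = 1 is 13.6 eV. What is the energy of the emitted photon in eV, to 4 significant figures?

E_6 = −13.60/36 = −0.3778 eV and E_5 = −13.60/25 = −0.5440 eV.
The photon energy is |E_6 − E_5| = 0.1662 eV.

0.1662 eV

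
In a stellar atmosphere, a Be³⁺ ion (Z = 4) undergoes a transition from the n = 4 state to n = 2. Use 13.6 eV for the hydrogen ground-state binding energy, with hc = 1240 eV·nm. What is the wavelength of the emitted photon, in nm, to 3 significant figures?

30.4 nm

For Z = 4 the level energies scale as Z², so the effective Rydberg energy is 13.6 × 16 = 217.6 eV.
ΔE = 217.6 × (1/2² − 1/4²) = 217.6 × 0.1875 = 40.80 eV.
λ = hc/ΔE = 1240 / 40.80 = 30.4 nm.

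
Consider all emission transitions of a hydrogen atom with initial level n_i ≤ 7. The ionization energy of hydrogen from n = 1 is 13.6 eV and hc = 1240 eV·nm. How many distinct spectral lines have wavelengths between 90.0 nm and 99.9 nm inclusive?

4

Enumerate all n_i → n_f pairs with 1 ≤ n_f < n_i ≤ 7 and compute λ = 1240 / [13.6·1·(1/n_f² − 1/n_i²)].
Lines falling in [90.0, 99.9] nm: 7→1 (93.08 nm), 6→1 (93.78 nm), 5→1 (94.98 nm), 4→1 (97.25 nm).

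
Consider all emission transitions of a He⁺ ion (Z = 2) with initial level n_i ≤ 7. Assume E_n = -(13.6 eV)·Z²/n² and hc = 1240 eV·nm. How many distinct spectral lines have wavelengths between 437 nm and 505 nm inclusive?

1

Enumerate all n_i → n_f pairs with 1 ≤ n_f < n_i ≤ 7 and compute λ = 1240 / [13.6·4·(1/n_f² − 1/n_i²)].
Lines falling in [437, 505] nm: 4→3 (468.9 nm).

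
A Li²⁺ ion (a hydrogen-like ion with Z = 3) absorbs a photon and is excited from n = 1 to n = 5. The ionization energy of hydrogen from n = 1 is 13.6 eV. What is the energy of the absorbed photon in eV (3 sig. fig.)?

The Bohr energies scale as Z², so for Z = 3: E_n = −122.4/n² eV.
E_5 = −122.4/25 = −4.896 eV and E_1 = −122.4/1 = −122.4 eV.
The photon energy is |E_5 − E_1| = 118 eV.

118 eV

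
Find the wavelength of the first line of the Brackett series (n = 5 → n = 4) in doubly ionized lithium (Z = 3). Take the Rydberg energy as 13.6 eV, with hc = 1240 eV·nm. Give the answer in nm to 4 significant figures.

The Brackett series terminates on n_f = 4; the first line has n_i = 4+1 = 5.
ΔE = 122.4 × (1/4² − 1/5²) = 2.754 eV.
λ = 1240 / 2.754 = 450.3 nm.

450.3 nm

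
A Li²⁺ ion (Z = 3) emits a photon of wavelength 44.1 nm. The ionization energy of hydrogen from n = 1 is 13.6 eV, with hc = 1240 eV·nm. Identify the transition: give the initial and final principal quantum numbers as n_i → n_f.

n_i = 7, n_f = 2

The photon energy is ΔE = hc/λ = 1240 / 44.1 = 28.12 eV.
With Z = 3, ΔE = 122.4 × (1/n_f² − 1/n_i²), so 1/n_f² − 1/n_i² = 0.2297.
Trying n_f = 2 gives 1/n_i² = 0.02028, i.e. n_i ≈ 7; this pair matches.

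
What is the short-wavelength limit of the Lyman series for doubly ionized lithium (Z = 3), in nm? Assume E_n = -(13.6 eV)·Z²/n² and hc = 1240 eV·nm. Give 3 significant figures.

10.1 nm

The Lyman series has lower level n_f = 1; the series limit corresponds to n_i → ∞.
ΔE_max = 13.6 × 9 / 1² = 122.4 eV.
λ_min = 1240 / 122.4 = 10.1 nm.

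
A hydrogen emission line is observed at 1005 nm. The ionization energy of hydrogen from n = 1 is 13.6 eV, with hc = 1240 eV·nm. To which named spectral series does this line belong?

Paschen

ΔE = 1240/1005 = 1.234 eV.
This matches 13.6 × (1/3² − 1/7²), so n_f = 3: the Paschen series.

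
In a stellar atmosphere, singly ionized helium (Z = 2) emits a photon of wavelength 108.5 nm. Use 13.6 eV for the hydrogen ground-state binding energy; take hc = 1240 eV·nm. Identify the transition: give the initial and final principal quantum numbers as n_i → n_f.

n_i = 5, n_f = 2

The photon energy is ΔE = hc/λ = 1240 / 108.5 = 11.43 eV.
With Z = 2, ΔE = 54.40 × (1/n_f² − 1/n_i²), so 1/n_f² − 1/n_i² = 0.2101.
Trying n_f = 2 gives 1/n_i² = 0.03992, i.e. n_i ≈ 5; this pair matches.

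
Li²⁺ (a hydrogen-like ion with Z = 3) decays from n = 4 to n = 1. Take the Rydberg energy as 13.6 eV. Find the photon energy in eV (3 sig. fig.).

The Bohr energies scale as Z², so for Z = 3: E_n = −122.4/n² eV.
E_4 = −122.4/16 = −7.650 eV and E_1 = −122.4/1 = −122.4 eV.
The photon energy is |E_4 − E_1| = 115 eV.

115 eV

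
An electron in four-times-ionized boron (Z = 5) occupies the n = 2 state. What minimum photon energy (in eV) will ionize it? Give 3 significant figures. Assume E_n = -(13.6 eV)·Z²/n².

85.0 eV

E_n = −13.6 Z²/n² = −340.0/n² eV for Z = 5.
E_2 = −340.0/4 = −85.0 eV, so ionization (to E = 0) requires 85.0 eV.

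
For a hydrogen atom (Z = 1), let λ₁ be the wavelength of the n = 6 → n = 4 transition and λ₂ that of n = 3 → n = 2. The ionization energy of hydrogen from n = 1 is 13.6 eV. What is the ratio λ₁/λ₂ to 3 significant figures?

λ ∝ 1/ΔE ∝ 1/(1/n_f² − 1/n_i²), and the Z² and hc factors cancel in the ratio.
λ₁/λ₂ = (1/2² − 1/3²)/(1/4² − 1/6²) = 0.1389/0.03472 = 4.00.

4.00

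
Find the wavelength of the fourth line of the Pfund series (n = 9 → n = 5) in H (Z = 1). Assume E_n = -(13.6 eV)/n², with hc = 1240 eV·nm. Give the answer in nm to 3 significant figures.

3300 nm

The Pfund series terminates on n_f = 5; the fourth line has n_i = 5+4 = 9.
ΔE = 13.60 × (1/5² − 1/9²) = 0.3761 eV.
λ = 1240 / 0.3761 = 3300 nm.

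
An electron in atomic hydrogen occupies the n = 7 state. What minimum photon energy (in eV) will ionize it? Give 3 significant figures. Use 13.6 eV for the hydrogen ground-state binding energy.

0.278 eV

E_7 = −13.60/49 = −0.278 eV, so ionization (to E = 0) requires 0.278 eV.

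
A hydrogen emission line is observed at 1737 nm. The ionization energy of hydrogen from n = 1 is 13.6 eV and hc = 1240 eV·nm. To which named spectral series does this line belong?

Brackett

ΔE = 1240/1737 = 0.7139 eV.
This matches 13.6 × (1/4² − 1/10²), so n_f = 4: the Brackett series.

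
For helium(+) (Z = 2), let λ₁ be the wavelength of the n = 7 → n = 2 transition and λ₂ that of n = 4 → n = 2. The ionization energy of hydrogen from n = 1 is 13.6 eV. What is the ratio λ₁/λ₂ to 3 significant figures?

λ ∝ 1/ΔE ∝ 1/(1/n_f² − 1/n_i²), and the Z² and hc factors cancel in the ratio.
λ₁/λ₂ = (1/2² − 1/4²)/(1/2² − 1/7²) = 0.1875/0.2296 = 0.817.

0.817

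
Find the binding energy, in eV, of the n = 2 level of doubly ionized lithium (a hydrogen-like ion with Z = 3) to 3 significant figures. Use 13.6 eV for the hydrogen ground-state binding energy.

30.6 eV

E_n = −13.6 Z²/n² = −122.4/n² eV for Z = 3.
E_2 = −122.4/4 = −30.6 eV, so ionization (to E = 0) requires 30.6 eV.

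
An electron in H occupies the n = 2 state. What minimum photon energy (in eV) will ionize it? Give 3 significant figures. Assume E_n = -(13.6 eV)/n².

E_2 = −13.60/4 = −3.40 eV, so ionization (to E = 0) requires 3.40 eV.

3.40 eV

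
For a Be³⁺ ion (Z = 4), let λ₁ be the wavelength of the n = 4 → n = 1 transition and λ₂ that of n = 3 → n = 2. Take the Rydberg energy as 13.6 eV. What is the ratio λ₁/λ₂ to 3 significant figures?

0.148

λ ∝ 1/ΔE ∝ 1/(1/n_f² − 1/n_i²), and the Z² and hc factors cancel in the ratio.
λ₁/λ₂ = (1/2² − 1/3²)/(1/1² − 1/4²) = 0.1389/0.9375 = 0.148.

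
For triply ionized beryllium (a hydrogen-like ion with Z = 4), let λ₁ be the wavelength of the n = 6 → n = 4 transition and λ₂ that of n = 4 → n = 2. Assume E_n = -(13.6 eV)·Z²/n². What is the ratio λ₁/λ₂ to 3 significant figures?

λ ∝ 1/ΔE ∝ 1/(1/n_f² − 1/n_i²), and the Z² and hc factors cancel in the ratio.
λ₁/λ₂ = (1/2² − 1/4²)/(1/4² − 1/6²) = 0.1875/0.03472 = 5.40.

5.40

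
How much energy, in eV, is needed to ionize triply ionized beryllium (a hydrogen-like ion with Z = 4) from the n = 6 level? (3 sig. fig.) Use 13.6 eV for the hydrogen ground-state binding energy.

E_n = −13.6 Z²/n² = −217.6/n² eV for Z = 4.
E_6 = −217.6/36 = −6.04 eV, so ionization (to E = 0) requires 6.04 eV.

6.04 eV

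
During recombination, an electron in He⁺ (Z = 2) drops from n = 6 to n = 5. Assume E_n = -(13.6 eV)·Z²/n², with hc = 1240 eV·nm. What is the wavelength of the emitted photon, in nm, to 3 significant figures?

1860 nm

For Z = 2 the level energies scale as Z², so the effective Rydberg energy is 13.6 × 4 = 54.40 eV.
ΔE = 54.40 × (1/5² − 1/6²) = 54.40 × 0.01222 = 0.6649 eV.
λ = hc/ΔE = 1240 / 0.6649 = 1860 nm.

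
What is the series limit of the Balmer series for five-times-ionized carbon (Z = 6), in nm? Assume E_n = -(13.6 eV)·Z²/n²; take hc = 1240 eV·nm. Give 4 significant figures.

The Balmer series has lower level n_f = 2; the series limit corresponds to n_i → ∞.
ΔE_max = 13.6 × 36 / 2² = 122.4 eV.
λ_min = 1240 / 122.4 = 10.13 nm.

10.13 nm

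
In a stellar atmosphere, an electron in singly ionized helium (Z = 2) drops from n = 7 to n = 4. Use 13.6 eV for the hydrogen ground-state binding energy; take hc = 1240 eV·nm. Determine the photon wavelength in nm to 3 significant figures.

542 nm

For Z = 2 the level energies scale as Z², so the effective Rydberg energy is 13.6 × 4 = 54.40 eV.
ΔE = 54.40 × (1/4² − 1/7²) = 54.40 × 0.04209 = 2.290 eV.
λ = hc/ΔE = 1240 / 2.290 = 542 nm.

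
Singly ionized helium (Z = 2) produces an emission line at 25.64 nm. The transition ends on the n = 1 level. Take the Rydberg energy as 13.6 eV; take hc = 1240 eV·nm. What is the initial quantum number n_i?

The photon energy is ΔE = hc/λ = 1240 / 25.64 = 48.36 eV.
With Z = 2, ΔE = 54.40 × (1/n_f² − 1/n_i²), so 1/n_f² − 1/n_i² = 0.8890.
With n_f = 1: 1/n_i² = 1/1 − 0.8890 = 0.1110, so n_i ≈ 3.00.

n_i = 3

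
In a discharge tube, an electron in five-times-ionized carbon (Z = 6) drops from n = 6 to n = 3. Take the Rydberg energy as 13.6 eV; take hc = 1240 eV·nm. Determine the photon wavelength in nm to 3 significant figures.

For Z = 6 the level energies scale as Z², so the effective Rydberg energy is 13.6 × 36 = 489.6 eV.
ΔE = 489.6 × (1/3² − 1/6²) = 489.6 × 0.08333 = 40.80 eV.
λ = hc/ΔE = 1240 / 40.80 = 30.4 nm.

30.4 nm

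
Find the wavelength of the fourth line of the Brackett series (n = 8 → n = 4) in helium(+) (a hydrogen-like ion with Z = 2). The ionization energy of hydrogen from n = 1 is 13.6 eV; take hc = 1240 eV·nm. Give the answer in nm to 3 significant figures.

486 nm

The Brackett series terminates on n_f = 4; the fourth line has n_i = 4+4 = 8.
ΔE = 54.40 × (1/4² − 1/8²) = 2.550 eV.
λ = 1240 / 2.550 = 486 nm.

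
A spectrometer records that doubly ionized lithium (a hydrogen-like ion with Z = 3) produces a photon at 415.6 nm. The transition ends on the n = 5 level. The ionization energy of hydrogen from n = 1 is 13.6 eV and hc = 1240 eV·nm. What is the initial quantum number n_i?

n_i = 8

The photon energy is ΔE = hc/λ = 1240 / 415.6 = 2.984 eV.
With Z = 3, ΔE = 122.4 × (1/n_f² − 1/n_i²), so 1/n_f² − 1/n_i² = 0.02438.
With n_f = 5: 1/n_i² = 1/25 − 0.02438 = 0.01562, so n_i ≈ 8.00.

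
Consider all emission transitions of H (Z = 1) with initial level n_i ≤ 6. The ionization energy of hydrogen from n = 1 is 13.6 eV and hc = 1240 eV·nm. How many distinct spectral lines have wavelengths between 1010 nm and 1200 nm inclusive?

1

Enumerate all n_i → n_f pairs with 1 ≤ n_f < n_i ≤ 6 and compute λ = 1240 / [13.6·1·(1/n_f² − 1/n_i²)].
Lines falling in [1010, 1200] nm: 6→3 (1094 nm).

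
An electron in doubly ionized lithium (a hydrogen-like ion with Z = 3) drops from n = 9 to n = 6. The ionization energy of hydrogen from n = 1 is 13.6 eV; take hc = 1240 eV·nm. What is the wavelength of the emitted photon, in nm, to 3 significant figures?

For Z = 3 the level energies scale as Z², so the effective Rydberg energy is 13.6 × 9 = 122.4 eV.
ΔE = 122.4 × (1/6² − 1/9²) = 122.4 × 0.01543 = 1.889 eV.
λ = hc/ΔE = 1240 / 1.889 = 656 nm.

656 nm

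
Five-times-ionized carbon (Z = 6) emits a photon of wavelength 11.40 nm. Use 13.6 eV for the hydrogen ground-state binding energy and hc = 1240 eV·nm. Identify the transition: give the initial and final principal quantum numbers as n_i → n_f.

The photon energy is ΔE = hc/λ = 1240 / 11.40 = 108.8 eV.
With Z = 6, ΔE = 489.6 × (1/n_f² − 1/n_i²), so 1/n_f² − 1/n_i² = 0.2222.
Trying n_f = 2 gives 1/n_i² = 0.02784, i.e. n_i ≈ 6; this pair matches.

n_i = 6, n_f = 2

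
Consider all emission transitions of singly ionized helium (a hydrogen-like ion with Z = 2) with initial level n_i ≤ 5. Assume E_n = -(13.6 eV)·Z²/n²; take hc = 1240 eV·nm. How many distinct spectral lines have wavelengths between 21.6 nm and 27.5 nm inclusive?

Enumerate all n_i → n_f pairs with 1 ≤ n_f < n_i ≤ 5 and compute λ = 1240 / [13.6·4·(1/n_f² − 1/n_i²)].
Lines falling in [21.6, 27.5] nm: 5→1 (23.74 nm), 4→1 (24.31 nm), 3→1 (25.64 nm).

3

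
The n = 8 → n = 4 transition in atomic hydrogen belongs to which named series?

Brackett

The series is set by the lower level: n_f = 4 is the Brackett series.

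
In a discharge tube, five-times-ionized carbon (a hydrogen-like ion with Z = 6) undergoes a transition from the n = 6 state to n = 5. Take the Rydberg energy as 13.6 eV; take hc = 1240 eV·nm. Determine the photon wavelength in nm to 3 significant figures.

For Z = 6 the level energies scale as Z², so the effective Rydberg energy is 13.6 × 36 = 489.6 eV.
ΔE = 489.6 × (1/5² − 1/6²) = 489.6 × 0.01222 = 5.984 eV.
λ = hc/ΔE = 1240 / 5.984 = 207 nm.

207 nm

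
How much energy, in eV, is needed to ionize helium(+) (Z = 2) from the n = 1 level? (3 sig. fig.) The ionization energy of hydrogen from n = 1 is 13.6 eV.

54.4 eV

E_n = −13.6 Z²/n² = −54.40/n² eV for Z = 2.
E_1 = −54.40/1 = −54.4 eV, so ionization (to E = 0) requires 54.4 eV.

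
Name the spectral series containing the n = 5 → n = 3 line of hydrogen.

Paschen

The series is set by the lower level: n_f = 3 is the Paschen series.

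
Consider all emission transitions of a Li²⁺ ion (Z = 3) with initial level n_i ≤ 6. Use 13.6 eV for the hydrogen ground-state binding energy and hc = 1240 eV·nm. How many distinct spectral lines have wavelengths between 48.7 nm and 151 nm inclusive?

Enumerate all n_i → n_f pairs with 1 ≤ n_f < n_i ≤ 6 and compute λ = 1240 / [13.6·9·(1/n_f² − 1/n_i²)].
Lines falling in [48.7, 151] nm: 4→2 (54.03 nm), 3→2 (72.94 nm), 6→3 (121.6 nm), 5→3 (142.5 nm).

4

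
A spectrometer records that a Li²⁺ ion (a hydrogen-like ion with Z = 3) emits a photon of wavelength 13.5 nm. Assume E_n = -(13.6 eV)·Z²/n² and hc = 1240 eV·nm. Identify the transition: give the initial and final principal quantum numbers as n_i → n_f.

n_i = 2, n_f = 1

The photon energy is ΔE = hc/λ = 1240 / 13.5 = 91.85 eV.
With Z = 3, ΔE = 122.4 × (1/n_f² − 1/n_i²), so 1/n_f² − 1/n_i² = 0.7504.
Trying n_f = 1 gives 1/n_i² = 0.2496, i.e. n_i ≈ 2; this pair matches.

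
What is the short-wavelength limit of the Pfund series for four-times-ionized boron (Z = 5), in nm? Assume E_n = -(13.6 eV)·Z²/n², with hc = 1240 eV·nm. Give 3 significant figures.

The Pfund series has lower level n_f = 5; the series limit corresponds to n_i → ∞.
ΔE_max = 13.6 × 25 / 5² = 13.60 eV.
λ_min = 1240 / 13.60 = 91.2 nm.

91.2 nm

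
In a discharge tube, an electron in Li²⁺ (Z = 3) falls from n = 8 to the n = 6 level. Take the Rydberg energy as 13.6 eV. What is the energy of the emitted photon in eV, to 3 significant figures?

The Bohr energies scale as Z², so for Z = 3: E_n = −122.4/n² eV.
E_8 = −122.4/64 = −1.913 eV and E_6 = −122.4/36 = −3.400 eV.
The photon energy is |E_8 − E_6| = 1.49 eV.

1.49 eV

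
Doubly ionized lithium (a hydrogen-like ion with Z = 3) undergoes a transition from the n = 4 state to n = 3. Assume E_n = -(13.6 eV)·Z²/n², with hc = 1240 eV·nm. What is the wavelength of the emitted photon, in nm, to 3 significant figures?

208 nm

For Z = 3 the level energies scale as Z², so the effective Rydberg energy is 13.6 × 9 = 122.4 eV.
ΔE = 122.4 × (1/3² − 1/4²) = 122.4 × 0.04861 = 5.950 eV.
λ = hc/ΔE = 1240 / 5.950 = 208 nm.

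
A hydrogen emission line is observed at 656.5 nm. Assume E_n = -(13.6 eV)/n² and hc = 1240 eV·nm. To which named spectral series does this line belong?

ΔE = 1240/656.5 = 1.889 eV.
This matches 13.6 × (1/2² − 1/3²), so n_f = 2: the Balmer series.

Balmer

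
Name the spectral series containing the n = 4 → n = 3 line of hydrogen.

The series is set by the lower level: n_f = 3 is the Paschen series.

Paschen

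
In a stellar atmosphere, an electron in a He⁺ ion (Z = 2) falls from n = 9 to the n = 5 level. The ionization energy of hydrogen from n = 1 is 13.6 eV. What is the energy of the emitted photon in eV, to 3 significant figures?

The Bohr energies scale as Z², so for Z = 2: E_n = −54.40/n² eV.
E_9 = −54.40/81 = −0.6716 eV and E_5 = −54.40/25 = −2.176 eV.
The photon energy is |E_9 − E_5| = 1.50 eV.

1.50 eV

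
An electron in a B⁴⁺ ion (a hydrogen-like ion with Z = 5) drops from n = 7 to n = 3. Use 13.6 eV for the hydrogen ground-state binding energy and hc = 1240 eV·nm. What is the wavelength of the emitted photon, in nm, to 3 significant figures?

For Z = 5 the level energies scale as Z², so the effective Rydberg energy is 13.6 × 25 = 340.0 eV.
ΔE = 340.0 × (1/3² − 1/7²) = 340.0 × 0.09070 = 30.84 eV.
λ = hc/ΔE = 1240 / 30.84 = 40.2 nm.

40.2 nm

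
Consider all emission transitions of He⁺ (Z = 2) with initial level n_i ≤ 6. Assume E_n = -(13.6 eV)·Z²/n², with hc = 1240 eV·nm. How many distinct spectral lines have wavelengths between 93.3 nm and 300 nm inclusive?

5

Enumerate all n_i → n_f pairs with 1 ≤ n_f < n_i ≤ 6 and compute λ = 1240 / [13.6·4·(1/n_f² − 1/n_i²)].
Lines falling in [93.3, 300] nm: 6→2 (102.6 nm), 5→2 (108.5 nm), 4→2 (121.6 nm), 3→2 (164.1 nm), 6→3 (273.5 nm).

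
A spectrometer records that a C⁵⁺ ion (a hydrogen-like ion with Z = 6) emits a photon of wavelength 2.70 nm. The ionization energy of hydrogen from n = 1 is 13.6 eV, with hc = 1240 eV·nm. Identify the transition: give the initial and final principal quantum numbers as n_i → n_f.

The photon energy is ΔE = hc/λ = 1240 / 2.70 = 459.3 eV.
With Z = 6, ΔE = 489.6 × (1/n_f² − 1/n_i²), so 1/n_f² − 1/n_i² = 0.9380.
Trying n_f = 1 gives 1/n_i² = 0.06197, i.e. n_i ≈ 4; this pair matches.

n_i = 4, n_f = 1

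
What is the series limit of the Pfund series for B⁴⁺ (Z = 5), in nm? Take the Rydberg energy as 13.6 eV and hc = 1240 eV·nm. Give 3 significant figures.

The Pfund series has lower level n_f = 5; the series limit corresponds to n_i → ∞.
ΔE_max = 13.6 × 25 / 5² = 13.60 eV.
λ_min = 1240 / 13.60 = 91.2 nm.

91.2 nm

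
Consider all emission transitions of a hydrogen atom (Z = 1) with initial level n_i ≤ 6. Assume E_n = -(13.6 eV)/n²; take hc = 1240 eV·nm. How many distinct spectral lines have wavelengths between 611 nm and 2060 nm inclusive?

Enumerate all n_i → n_f pairs with 1 ≤ n_f < n_i ≤ 6 and compute λ = 1240 / [13.6·1·(1/n_f² − 1/n_i²)].
Lines falling in [611, 2060] nm: 3→2 (656.5 nm), 6→3 (1094 nm), 5→3 (1282 nm), 4→3 (1876 nm).

4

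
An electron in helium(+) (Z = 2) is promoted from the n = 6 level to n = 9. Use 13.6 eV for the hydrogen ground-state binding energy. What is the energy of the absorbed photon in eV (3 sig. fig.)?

0.840 eV

The Bohr energies scale as Z², so for Z = 2: E_n = −54.40/n² eV.
E_9 = −54.40/81 = −0.6716 eV and E_6 = −54.40/36 = −1.511 eV.
The photon energy is |E_9 − E_6| = 0.840 eV.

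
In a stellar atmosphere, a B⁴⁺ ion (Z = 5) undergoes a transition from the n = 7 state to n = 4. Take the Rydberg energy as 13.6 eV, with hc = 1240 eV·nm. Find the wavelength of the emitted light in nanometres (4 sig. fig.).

For Z = 5 the level energies scale as Z², so the effective Rydberg energy is 13.6 × 25 = 340.0 eV.
ΔE = 340.0 × (1/4² − 1/7²) = 340.0 × 0.04209 = 14.31 eV.
λ = hc/ΔE = 1240 / 14.31 = 86.65 nm.

86.65 nm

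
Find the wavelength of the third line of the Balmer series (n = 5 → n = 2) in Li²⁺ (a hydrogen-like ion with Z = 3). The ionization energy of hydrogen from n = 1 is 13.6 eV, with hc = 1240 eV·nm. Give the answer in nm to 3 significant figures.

The Balmer series terminates on n_f = 2; the third line has n_i = 2+3 = 5.
ΔE = 122.4 × (1/2² − 1/5²) = 25.70 eV.
λ = 1240 / 25.70 = 48.2 nm.

48.2 nm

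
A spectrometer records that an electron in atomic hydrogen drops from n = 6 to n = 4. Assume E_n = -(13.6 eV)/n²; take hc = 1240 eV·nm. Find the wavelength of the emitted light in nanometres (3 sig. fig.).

ΔE = 13.60 × (1/4² − 1/6²) = 13.60 × 0.03472 = 0.4722 eV.
λ = hc/ΔE = 1240 / 0.4722 = 2630 nm.
This line belongs to the Brackett series.

2630 nm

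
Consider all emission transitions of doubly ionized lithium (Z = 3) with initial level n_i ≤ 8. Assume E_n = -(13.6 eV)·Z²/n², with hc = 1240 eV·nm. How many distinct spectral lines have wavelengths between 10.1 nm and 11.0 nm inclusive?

5

Enumerate all n_i → n_f pairs with 1 ≤ n_f < n_i ≤ 8 and compute λ = 1240 / [13.6·9·(1/n_f² − 1/n_i²)].
Lines falling in [10.1, 11.0] nm: 8→1 (10.29 nm), 7→1 (10.34 nm), 6→1 (10.42 nm), 5→1 (10.55 nm), 4→1 (10.81 nm).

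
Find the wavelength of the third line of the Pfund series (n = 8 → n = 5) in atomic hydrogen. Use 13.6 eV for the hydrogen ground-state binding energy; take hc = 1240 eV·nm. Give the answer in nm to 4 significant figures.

The Pfund series terminates on n_f = 5; the third line has n_i = 5+3 = 8.
ΔE = 13.60 × (1/5² − 1/8²) = 0.3315 eV.
λ = 1240 / 0.3315 = 3741 nm.

3741 nm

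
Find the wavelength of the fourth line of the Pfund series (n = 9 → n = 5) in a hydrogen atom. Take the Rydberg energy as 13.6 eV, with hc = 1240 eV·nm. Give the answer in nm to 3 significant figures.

The Pfund series terminates on n_f = 5; the fourth line has n_i = 5+4 = 9.
ΔE = 13.60 × (1/5² − 1/9²) = 0.3761 eV.
λ = 1240 / 0.3761 = 3300 nm.

3300 nm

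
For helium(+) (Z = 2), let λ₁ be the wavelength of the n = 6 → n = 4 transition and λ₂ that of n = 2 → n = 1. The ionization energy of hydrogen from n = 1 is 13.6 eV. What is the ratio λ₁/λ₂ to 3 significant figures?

21.6

λ ∝ 1/ΔE ∝ 1/(1/n_f² − 1/n_i²), and the Z² and hc factors cancel in the ratio.
λ₁/λ₂ = (1/1² − 1/2²)/(1/4² − 1/6²) = 0.7500/0.03472 = 21.6.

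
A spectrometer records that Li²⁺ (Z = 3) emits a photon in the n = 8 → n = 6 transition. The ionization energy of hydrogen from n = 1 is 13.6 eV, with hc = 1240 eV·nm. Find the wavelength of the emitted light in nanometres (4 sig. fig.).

833.6 nm

For Z = 3 the level energies scale as Z², so the effective Rydberg energy is 13.6 × 9 = 122.4 eV.
ΔE = 122.4 × (1/6² − 1/8²) = 122.4 × 0.01215 = 1.488 eV.
λ = hc/ΔE = 1240 / 1.488 = 833.6 nm.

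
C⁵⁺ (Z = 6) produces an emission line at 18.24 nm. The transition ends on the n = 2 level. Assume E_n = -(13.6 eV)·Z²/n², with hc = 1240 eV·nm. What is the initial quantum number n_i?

n_i = 3

The photon energy is ΔE = hc/λ = 1240 / 18.24 = 67.98 eV.
With Z = 6, ΔE = 489.6 × (1/n_f² − 1/n_i²), so 1/n_f² − 1/n_i² = 0.1389.
With n_f = 2: 1/n_i² = 1/4 − 0.1389 = 0.1111, so n_i ≈ 3.00.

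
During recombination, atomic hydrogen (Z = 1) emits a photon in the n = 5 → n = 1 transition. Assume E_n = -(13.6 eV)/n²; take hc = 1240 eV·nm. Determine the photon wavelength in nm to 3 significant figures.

95.0 nm

ΔE = 13.60 × (1/1² − 1/5²) = 13.60 × 0.9600 = 13.06 eV.
λ = hc/ΔE = 1240 / 13.06 = 95.0 nm.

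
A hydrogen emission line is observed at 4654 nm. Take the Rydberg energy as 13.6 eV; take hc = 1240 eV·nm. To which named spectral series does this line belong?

ΔE = 1240/4654 = 0.2664 eV.
This matches 13.6 × (1/5² − 1/7²), so n_f = 5: the Pfund series.

Pfund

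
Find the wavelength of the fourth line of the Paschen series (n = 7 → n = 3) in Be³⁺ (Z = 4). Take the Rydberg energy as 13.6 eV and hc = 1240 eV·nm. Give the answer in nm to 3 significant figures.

62.8 nm

The Paschen series terminates on n_f = 3; the fourth line has n_i = 3+4 = 7.
ΔE = 217.6 × (1/3² − 1/7²) = 19.74 eV.
λ = 1240 / 19.74 = 62.8 nm.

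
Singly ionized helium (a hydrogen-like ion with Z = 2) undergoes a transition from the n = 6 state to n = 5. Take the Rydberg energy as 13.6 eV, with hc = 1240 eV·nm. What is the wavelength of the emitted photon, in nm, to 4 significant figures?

1865 nm

For Z = 2 the level energies scale as Z², so the effective Rydberg energy is 13.6 × 4 = 54.40 eV.
ΔE = 54.40 × (1/5² − 1/6²) = 54.40 × 0.01222 = 0.6649 eV.
λ = hc/ΔE = 1240 / 0.6649 = 1865 nm.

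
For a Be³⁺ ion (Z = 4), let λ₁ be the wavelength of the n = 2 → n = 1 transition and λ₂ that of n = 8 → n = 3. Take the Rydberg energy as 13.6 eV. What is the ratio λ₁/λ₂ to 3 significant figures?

0.127

λ ∝ 1/ΔE ∝ 1/(1/n_f² − 1/n_i²), and the Z² and hc factors cancel in the ratio.
λ₁/λ₂ = (1/3² − 1/8²)/(1/1² − 1/2²) = 0.09549/0.7500 = 0.127.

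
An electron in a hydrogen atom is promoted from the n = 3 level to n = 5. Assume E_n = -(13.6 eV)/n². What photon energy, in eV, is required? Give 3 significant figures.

0.967 eV

E_5 = −13.60/25 = −0.5440 eV and E_3 = −13.60/9 = −1.511 eV.
The photon energy is |E_5 − E_3| = 0.967 eV.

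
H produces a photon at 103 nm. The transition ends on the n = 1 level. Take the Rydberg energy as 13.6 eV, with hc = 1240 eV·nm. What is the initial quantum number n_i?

n_i = 3

The photon energy is ΔE = hc/λ = 1240 / 103 = 12.04 eV.
With Z = 1, ΔE = 13.60 × (1/n_f² − 1/n_i²), so 1/n_f² − 1/n_i² = 0.8852.
With n_f = 1: 1/n_i² = 1/1 − 0.8852 = 0.1148, so n_i ≈ 2.95.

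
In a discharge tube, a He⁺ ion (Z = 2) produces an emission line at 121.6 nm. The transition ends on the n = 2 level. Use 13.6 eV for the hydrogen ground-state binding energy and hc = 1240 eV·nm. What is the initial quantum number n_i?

The photon energy is ΔE = hc/λ = 1240 / 121.6 = 10.20 eV.
With Z = 2, ΔE = 54.40 × (1/n_f² − 1/n_i²), so 1/n_f² − 1/n_i² = 0.1875.
With n_f = 2: 1/n_i² = 1/4 − 0.1875 = 0.06255, so n_i ≈ 4.00.

n_i = 4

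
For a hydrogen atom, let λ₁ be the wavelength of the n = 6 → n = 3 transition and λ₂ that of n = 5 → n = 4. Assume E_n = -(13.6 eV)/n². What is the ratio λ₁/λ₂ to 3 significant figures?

λ ∝ 1/ΔE ∝ 1/(1/n_f² − 1/n_i²), and the Z² and hc factors cancel in the ratio.
λ₁/λ₂ = (1/4² − 1/5²)/(1/3² − 1/6²) = 0.02250/0.08333 = 0.270.

0.270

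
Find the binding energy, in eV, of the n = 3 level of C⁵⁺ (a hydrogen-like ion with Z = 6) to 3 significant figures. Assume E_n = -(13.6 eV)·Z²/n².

54.4 eV

E_n = −13.6 Z²/n² = −489.6/n² eV for Z = 6.
E_3 = −489.6/9 = −54.4 eV, so ionization (to E = 0) requires 54.4 eV.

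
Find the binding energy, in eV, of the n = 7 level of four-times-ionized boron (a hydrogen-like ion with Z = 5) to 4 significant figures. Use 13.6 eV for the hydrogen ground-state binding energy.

6.939 eV

E_n = −13.6 Z²/n² = −340.0/n² eV for Z = 5.
E_7 = −340.0/49 = −6.939 eV, so ionization (to E = 0) requires 6.939 eV.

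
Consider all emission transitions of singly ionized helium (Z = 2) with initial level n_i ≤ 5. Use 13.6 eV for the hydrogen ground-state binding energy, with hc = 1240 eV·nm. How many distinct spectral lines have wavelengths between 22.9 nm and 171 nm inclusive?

Enumerate all n_i → n_f pairs with 1 ≤ n_f < n_i ≤ 5 and compute λ = 1240 / [13.6·4·(1/n_f² − 1/n_i²)].
Lines falling in [22.9, 171] nm: 5→1 (23.74 nm), 4→1 (24.31 nm), 3→1 (25.64 nm), 2→1 (30.39 nm), 5→2 (108.5 nm), 4→2 (121.6 nm), 3→2 (164.1 nm).

7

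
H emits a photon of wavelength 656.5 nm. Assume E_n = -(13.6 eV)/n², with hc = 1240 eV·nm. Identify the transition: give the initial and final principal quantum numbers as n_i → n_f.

n_i = 3, n_f = 2

The photon energy is ΔE = hc/λ = 1240 / 656.5 = 1.889 eV.
With Z = 1, ΔE = 13.60 × (1/n_f² − 1/n_i²), so 1/n_f² − 1/n_i² = 0.1389.
Trying n_f = 2 gives 1/n_i² = 0.1111, i.e. n_i ≈ 3; this pair matches.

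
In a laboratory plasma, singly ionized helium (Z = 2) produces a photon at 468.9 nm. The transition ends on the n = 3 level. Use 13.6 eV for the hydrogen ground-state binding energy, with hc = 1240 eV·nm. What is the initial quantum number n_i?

n_i = 4

The photon energy is ΔE = hc/λ = 1240 / 468.9 = 2.644 eV.
With Z = 2, ΔE = 54.40 × (1/n_f² − 1/n_i²), so 1/n_f² − 1/n_i² = 0.04861.
With n_f = 3: 1/n_i² = 1/9 − 0.04861 = 0.06250, so n_i ≈ 4.00.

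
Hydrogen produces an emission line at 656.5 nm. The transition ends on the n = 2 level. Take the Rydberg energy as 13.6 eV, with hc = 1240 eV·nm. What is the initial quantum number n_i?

n_i = 3

The photon energy is ΔE = hc/λ = 1240 / 656.5 = 1.889 eV.
With Z = 1, ΔE = 13.60 × (1/n_f² − 1/n_i²), so 1/n_f² − 1/n_i² = 0.1389.
With n_f = 2: 1/n_i² = 1/4 − 0.1389 = 0.1111, so n_i ≈ 3.00.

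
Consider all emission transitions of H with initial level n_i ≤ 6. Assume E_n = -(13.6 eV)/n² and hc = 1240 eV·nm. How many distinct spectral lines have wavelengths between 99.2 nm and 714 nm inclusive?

6

Enumerate all n_i → n_f pairs with 1 ≤ n_f < n_i ≤ 6 and compute λ = 1240 / [13.6·1·(1/n_f² − 1/n_i²)].
Lines falling in [99.2, 714] nm: 3→1 (102.6 nm), 2→1 (121.6 nm), 6→2 (410.3 nm), 5→2 (434.2 nm), 4→2 (486.3 nm), 3→2 (656.5 nm).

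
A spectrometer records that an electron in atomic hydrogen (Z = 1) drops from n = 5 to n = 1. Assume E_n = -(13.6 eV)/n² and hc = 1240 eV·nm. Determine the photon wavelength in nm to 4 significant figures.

ΔE = 13.60 × (1/1² − 1/5²) = 13.60 × 0.9600 = 13.06 eV.
λ = hc/ΔE = 1240 / 13.06 = 94.98 nm.
This line belongs to the Lyman series.

94.98 nm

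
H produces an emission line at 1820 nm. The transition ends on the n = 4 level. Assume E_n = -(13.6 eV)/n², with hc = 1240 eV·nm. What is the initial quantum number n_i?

The photon energy is ΔE = hc/λ = 1240 / 1820 = 0.6813 eV.
With Z = 1, ΔE = 13.60 × (1/n_f² − 1/n_i²), so 1/n_f² − 1/n_i² = 0.05010.
With n_f = 4: 1/n_i² = 1/16 − 0.05010 = 0.01240, so n_i ≈ 8.98.

n_i = 9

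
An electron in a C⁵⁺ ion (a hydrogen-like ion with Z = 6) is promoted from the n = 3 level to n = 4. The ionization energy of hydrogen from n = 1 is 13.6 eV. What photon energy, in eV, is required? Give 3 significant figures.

23.8 eV

The Bohr energies scale as Z², so for Z = 6: E_n = −489.6/n² eV.
E_4 = −489.6/16 = −30.60 eV and E_3 = −489.6/9 = −54.40 eV.
The photon energy is |E_4 − E_3| = 23.8 eV.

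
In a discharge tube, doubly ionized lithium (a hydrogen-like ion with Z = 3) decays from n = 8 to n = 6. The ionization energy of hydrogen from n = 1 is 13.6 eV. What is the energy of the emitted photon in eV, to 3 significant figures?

1.49 eV

The Bohr energies scale as Z², so for Z = 3: E_n = −122.4/n² eV.
E_8 = −122.4/64 = −1.913 eV and E_6 = −122.4/36 = −3.400 eV.
The photon energy is |E_8 − E_6| = 1.49 eV.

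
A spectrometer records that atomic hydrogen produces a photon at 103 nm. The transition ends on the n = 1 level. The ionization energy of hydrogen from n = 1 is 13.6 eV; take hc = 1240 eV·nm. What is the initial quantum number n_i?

The photon energy is ΔE = hc/λ = 1240 / 103 = 12.04 eV.
With Z = 1, ΔE = 13.60 × (1/n_f² − 1/n_i²), so 1/n_f² − 1/n_i² = 0.8852.
With n_f = 1: 1/n_i² = 1/1 − 0.8852 = 0.1148, so n_i ≈ 2.95.

n_i = 3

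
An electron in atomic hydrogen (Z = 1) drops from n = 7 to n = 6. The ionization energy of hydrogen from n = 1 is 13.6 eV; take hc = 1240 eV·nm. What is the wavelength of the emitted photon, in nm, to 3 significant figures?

12400 nm

ΔE = 13.60 × (1/6² − 1/7²) = 13.60 × 0.007370 = 0.1002 eV.
λ = hc/ΔE = 1240 / 0.1002 = 12400 nm.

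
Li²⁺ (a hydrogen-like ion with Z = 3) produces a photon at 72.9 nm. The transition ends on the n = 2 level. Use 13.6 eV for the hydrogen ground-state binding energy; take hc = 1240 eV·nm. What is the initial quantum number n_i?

The photon energy is ΔE = hc/λ = 1240 / 72.9 = 17.01 eV.
With Z = 3, ΔE = 122.4 × (1/n_f² − 1/n_i²), so 1/n_f² − 1/n_i² = 0.1390.
With n_f = 2: 1/n_i² = 1/4 − 0.1390 = 0.1110, so n_i ≈ 3.00.

n_i = 3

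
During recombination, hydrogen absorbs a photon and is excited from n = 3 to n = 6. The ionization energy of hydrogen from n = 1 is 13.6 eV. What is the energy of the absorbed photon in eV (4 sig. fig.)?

E_6 = −13.60/36 = −0.3778 eV and E_3 = −13.60/9 = −1.511 eV.
The photon energy is |E_6 − E_3| = 1.133 eV.

1.133 eV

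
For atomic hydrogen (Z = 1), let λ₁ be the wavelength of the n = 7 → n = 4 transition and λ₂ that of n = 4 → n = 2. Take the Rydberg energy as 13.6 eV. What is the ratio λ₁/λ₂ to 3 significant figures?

λ ∝ 1/ΔE ∝ 1/(1/n_f² − 1/n_i²), and the Z² and hc factors cancel in the ratio.
λ₁/λ₂ = (1/2² − 1/4²)/(1/4² − 1/7²) = 0.1875/0.04209 = 4.45.

4.45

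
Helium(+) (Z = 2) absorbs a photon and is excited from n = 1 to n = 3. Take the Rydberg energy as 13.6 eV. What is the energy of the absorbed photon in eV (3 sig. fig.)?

48.4 eV

The Bohr energies scale as Z², so for Z = 2: E_n = −54.40/n² eV.
E_3 = −54.40/9 = −6.044 eV and E_1 = −54.40/1 = −54.40 eV.
The photon energy is |E_3 − E_1| = 48.4 eV.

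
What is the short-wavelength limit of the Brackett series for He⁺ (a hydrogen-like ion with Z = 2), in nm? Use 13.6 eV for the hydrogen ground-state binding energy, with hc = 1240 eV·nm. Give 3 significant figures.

365 nm

The Brackett series has lower level n_f = 4; the series limit corresponds to n_i → ∞.
ΔE_max = 13.6 × 4 / 4² = 3.400 eV.
λ_min = 1240 / 3.400 = 365 nm.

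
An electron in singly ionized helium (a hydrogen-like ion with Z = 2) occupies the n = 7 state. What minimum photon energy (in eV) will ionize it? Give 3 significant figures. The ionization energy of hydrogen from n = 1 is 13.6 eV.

1.11 eV

E_n = −13.6 Z²/n² = −54.40/n² eV for Z = 2.
E_7 = −54.40/49 = −1.11 eV, so ionization (to E = 0) requires 1.11 eV.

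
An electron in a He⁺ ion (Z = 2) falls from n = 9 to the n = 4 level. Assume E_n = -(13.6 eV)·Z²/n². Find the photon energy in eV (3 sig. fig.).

The Bohr energies scale as Z², so for Z = 2: E_n = −54.40/n² eV.
E_9 = −54.40/81 = −0.6716 eV and E_4 = −54.40/16 = −3.400 eV.
The photon energy is |E_9 − E_4| = 2.73 eV.

2.73 eV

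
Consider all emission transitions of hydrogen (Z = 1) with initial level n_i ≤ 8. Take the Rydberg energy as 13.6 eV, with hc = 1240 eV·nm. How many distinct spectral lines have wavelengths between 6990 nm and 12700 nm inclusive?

Enumerate all n_i → n_f pairs with 1 ≤ n_f < n_i ≤ 8 and compute λ = 1240 / [13.6·1·(1/n_f² − 1/n_i²)].
Lines falling in [6990, 12700] nm: 6→5 (7460 nm), 8→6 (7503 nm), 7→6 (12370 nm).

3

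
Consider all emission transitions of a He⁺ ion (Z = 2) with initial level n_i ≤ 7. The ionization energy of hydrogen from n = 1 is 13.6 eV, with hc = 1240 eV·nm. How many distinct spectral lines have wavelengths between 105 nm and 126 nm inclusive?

Enumerate all n_i → n_f pairs with 1 ≤ n_f < n_i ≤ 7 and compute λ = 1240 / [13.6·4·(1/n_f² − 1/n_i²)].
Lines falling in [105, 126] nm: 5→2 (108.5 nm), 4→2 (121.6 nm).

2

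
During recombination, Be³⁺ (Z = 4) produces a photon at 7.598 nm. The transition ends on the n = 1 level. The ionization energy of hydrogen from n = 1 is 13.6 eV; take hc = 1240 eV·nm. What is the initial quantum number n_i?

n_i = 2

The photon energy is ΔE = hc/λ = 1240 / 7.598 = 163.2 eV.
With Z = 4, ΔE = 217.6 × (1/n_f² − 1/n_i²), so 1/n_f² − 1/n_i² = 0.7500.
With n_f = 1: 1/n_i² = 1/1 − 0.7500 = 0.2500, so n_i ≈ 2.00.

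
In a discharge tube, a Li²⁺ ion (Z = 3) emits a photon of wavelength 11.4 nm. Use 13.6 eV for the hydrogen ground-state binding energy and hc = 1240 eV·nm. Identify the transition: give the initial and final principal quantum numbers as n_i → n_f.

The photon energy is ΔE = hc/λ = 1240 / 11.4 = 108.8 eV.
With Z = 3, ΔE = 122.4 × (1/n_f² − 1/n_i²), so 1/n_f² − 1/n_i² = 0.8887.
Trying n_f = 1 gives 1/n_i² = 0.1113, i.e. n_i ≈ 3; this pair matches.

n_i = 3, n_f = 1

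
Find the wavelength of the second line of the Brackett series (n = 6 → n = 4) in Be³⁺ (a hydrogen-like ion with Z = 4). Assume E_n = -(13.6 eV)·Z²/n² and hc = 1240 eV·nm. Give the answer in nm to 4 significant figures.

The Brackett series terminates on n_f = 4; the second line has n_i = 4+2 = 6.
ΔE = 217.6 × (1/4² − 1/6²) = 7.556 eV.
λ = 1240 / 7.556 = 164.1 nm.

164.1 nm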